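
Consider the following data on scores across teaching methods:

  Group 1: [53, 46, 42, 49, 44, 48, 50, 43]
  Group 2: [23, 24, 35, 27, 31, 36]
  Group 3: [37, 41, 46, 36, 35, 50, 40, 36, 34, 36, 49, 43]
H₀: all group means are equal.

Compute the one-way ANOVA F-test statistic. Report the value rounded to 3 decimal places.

Group means [46.88, 29.33, 40.25], grand mean 39.769
SSB = Σnᵢ(x̄ᵢ−x̄)² = 1060.157; SSW = ΣΣ(x−x̄ᵢ)² = 598.458
MSB = 1060.157/2 = 530.0785; MSW = 598.458/23 = 26.0199
F = MSB/MSW = 20.3720
df = (2, 23)

test statistic = 20.372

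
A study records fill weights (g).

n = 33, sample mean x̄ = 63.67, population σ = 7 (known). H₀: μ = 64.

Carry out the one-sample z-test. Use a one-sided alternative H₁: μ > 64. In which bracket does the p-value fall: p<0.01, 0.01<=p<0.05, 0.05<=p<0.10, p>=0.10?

SE = σ/√n = 7/√33 = 1.2185
z = (x̄−μ₀)/SE = (63.67−64)/1.2185 = -0.2708
p-value (one-sided, H₁ greater) = 0.60673
→ bracket: p>=0.10

p-value bracket: p>=0.10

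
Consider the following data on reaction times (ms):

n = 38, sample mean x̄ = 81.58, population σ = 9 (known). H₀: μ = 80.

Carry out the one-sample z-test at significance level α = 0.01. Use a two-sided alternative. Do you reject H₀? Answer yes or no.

reject H₀: no

SE = σ/√n = 9/√38 = 1.4600
z = (x̄−μ₀)/SE = (81.58−80)/1.4600 = 1.0822
p-value (two-sided) = 0.27916
At α=0.01: p ≥ α → fail to reject H₀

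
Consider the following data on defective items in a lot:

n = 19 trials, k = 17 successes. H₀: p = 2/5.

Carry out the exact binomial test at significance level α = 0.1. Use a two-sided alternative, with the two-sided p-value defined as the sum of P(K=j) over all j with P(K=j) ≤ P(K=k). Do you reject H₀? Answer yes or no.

reject H₀: yes

Exact binomial: n=19, k=17, p₀=2/5=0.4000
P(X=j) = C(n,j)·p₀^j·(1−p₀)^(n−j); p = Σ P(X=j) over j with P(X=j) ≤ P(X=17)
p-value (two-sided) = 0.00001
At α=0.1: p < α → reject H₀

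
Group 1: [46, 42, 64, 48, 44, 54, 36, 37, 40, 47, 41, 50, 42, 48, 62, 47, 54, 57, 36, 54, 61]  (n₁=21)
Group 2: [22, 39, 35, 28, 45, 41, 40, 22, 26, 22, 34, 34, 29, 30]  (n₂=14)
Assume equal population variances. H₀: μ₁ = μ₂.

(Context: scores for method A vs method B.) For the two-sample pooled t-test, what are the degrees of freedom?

df = n₁ + n₂ − 2 = 21 + 14 − 2 = 33

degrees of freedom = 33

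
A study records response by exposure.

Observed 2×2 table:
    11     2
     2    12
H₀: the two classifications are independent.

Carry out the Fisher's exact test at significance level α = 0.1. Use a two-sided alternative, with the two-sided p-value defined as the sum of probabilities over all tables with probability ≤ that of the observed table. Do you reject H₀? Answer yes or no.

reject H₀: yes

Margins: r₁=13, r₂=14, c₁=13, c₂=14, n=27
p_obs = C(13,11)·C(14,2)/C(27,13); sum pmf over tables with pmf ≤ p_obs
p-value (two-sided) = 0.00042
At α=0.1: p < α → reject H₀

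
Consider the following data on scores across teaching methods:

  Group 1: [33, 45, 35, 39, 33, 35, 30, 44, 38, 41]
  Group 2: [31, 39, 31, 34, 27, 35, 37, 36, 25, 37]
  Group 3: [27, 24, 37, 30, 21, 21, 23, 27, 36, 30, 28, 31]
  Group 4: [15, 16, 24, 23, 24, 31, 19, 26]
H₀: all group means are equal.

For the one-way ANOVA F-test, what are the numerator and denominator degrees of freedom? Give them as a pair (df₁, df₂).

k = 4 groups, N = 40 total
df = (k−1, N−k) = (4−1, 40−4) = (3, 36)

degrees of freedom = [3, 36]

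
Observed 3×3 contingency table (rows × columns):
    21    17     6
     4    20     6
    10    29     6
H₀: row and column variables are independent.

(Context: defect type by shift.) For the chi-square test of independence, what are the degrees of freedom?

degrees of freedom = 4

df = (r−1)(c−1) = (3−1)·(3−1) = 4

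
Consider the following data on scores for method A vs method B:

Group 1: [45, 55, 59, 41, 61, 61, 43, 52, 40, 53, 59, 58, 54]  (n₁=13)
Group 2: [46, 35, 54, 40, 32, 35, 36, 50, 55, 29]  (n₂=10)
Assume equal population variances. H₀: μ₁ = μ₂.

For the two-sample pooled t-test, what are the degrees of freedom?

df = n₁ + n₂ − 2 = 13 + 10 − 2 = 21

degrees of freedom = 21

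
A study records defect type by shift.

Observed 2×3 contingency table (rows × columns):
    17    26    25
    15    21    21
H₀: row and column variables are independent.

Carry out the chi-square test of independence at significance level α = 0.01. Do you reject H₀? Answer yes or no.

Row totals [68, 57], col totals [32, 47, 46], n=125
χ² = (17−17.41)²/17.41 + (26−25.57)²/25.57 + (25−25.02)²/25.02 + (15−14.59)²/14.59 + (21−21.43)²/21.43 + (21−20.98)²/20.98 = 0.0370
df = 2
p-value (upper-tail) = 0.98166
At α=0.01: p ≥ α → fail to reject H₀

reject H₀: no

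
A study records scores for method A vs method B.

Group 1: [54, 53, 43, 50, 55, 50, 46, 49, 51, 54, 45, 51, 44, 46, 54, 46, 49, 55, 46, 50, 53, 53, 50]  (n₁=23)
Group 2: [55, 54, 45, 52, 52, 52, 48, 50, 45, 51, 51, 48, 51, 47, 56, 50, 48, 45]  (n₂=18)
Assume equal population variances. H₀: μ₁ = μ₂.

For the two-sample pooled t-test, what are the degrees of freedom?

degrees of freedom = 39

df = n₁ + n₂ − 2 = 23 + 18 − 2 = 39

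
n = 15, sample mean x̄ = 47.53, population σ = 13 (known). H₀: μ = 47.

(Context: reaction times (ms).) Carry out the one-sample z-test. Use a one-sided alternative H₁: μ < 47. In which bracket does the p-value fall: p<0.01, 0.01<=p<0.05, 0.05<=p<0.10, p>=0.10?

p-value bracket: p>=0.10

SE = σ/√n = 13/√15 = 3.3566
z = (x̄−μ₀)/SE = (47.53−47)/3.3566 = 0.1579
p-value (one-sided, H₁ less) = 0.56273
→ bracket: p>=0.10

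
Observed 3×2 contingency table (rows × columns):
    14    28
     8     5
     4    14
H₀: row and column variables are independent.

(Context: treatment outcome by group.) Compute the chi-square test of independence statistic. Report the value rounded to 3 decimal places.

test statistic = 5.313

Row totals [42, 13, 18], col totals [26, 47], n=73
χ² = (14−14.96)²/14.96 + (28−27.04)²/27.04 + (8−4.63)²/4.63 + (5−8.37)²/8.37 + (4−6.41)²/6.41 + (14−11.59)²/11.59 = 5.3131
df = 2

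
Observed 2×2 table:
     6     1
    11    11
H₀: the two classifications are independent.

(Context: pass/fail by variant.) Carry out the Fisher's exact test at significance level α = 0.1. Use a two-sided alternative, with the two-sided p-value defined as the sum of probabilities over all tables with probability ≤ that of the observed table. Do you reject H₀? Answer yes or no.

reject H₀: no

Margins: r₁=7, r₂=22, c₁=17, c₂=12, n=29
p_obs = C(7,6)·C(22,11)/C(29,17); sum pmf over tables with pmf ≤ p_obs
p-value (two-sided) = 0.18720
At α=0.1: p ≥ α → fail to reject H₀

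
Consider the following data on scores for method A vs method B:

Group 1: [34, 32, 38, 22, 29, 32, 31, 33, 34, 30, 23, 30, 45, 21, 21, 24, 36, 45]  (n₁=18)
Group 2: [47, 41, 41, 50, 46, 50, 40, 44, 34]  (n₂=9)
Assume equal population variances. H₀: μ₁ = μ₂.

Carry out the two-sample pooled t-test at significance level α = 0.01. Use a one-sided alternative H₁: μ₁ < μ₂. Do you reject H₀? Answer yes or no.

reject H₀: yes

x̄₁=31.111, s₁=7.235, n₁=18
x̄₂=43.667, s₂=5.220, n₂=9
s_p² = [17·7.235² + 8·5.220²]/25 = 44.3111
SE = √(s_p²·(1/18+1/9)) = 2.7176
t = (31.111−43.667)/2.7176 = -4.6201
df = 25
p-value (one-sided, H₁ less) = 0.00005
At α=0.01: p < α → reject H₀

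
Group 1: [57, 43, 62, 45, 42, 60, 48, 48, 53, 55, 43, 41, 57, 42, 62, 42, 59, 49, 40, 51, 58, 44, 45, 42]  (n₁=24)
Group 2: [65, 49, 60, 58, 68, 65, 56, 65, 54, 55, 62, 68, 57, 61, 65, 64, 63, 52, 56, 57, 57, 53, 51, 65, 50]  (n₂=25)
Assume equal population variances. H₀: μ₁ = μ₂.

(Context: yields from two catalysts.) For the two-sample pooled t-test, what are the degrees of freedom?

df = n₁ + n₂ − 2 = 24 + 25 − 2 = 47

degrees of freedom = 47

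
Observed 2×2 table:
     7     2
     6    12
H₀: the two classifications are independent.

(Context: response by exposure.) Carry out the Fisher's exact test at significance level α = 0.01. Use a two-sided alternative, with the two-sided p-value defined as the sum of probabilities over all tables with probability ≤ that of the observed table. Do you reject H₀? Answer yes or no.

reject H₀: no

Margins: r₁=9, r₂=18, c₁=13, c₂=14, n=27
p_obs = C(9,7)·C(18,6)/C(27,13); sum pmf over tables with pmf ≤ p_obs
p-value (two-sided) = 0.04607
At α=0.01: p ≥ α → fail to reject H₀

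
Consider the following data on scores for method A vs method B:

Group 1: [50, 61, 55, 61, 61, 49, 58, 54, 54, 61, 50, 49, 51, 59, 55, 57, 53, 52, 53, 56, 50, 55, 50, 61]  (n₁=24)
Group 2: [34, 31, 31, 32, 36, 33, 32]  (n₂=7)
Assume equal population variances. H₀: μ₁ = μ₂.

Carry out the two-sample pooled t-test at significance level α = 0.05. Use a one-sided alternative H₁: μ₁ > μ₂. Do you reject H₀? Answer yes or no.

x̄₁=54.792, s₁=4.253, n₁=24
x̄₂=32.714, s₂=1.799, n₂=7
s_p² = [23·4.253² + 6·1.799²]/29 = 15.0133
SE = √(s_p²·(1/24+1/7)) = 1.6644
t = (54.792−32.714)/1.6644 = 13.2642
df = 29
p-value (one-sided, H₁ greater) = 0.00000
At α=0.05: p < α → reject H₀

reject H₀: yes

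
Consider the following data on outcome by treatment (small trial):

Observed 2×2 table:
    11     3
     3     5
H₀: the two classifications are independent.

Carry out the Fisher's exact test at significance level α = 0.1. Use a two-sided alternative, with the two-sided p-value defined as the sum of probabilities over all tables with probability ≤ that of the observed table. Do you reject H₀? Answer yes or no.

Margins: r₁=14, r₂=8, c₁=14, c₂=8, n=22
p_obs = C(14,11)·C(8,3)/C(22,14); sum pmf over tables with pmf ≤ p_obs
p-value (two-sided) = 0.08146
At α=0.1: p < α → reject H₀

reject H₀: yes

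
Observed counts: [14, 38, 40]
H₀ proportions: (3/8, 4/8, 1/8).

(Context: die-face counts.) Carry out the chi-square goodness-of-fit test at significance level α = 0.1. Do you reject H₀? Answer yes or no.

n = 92; E_i = n·p_i = [34.50, 46.00, 11.50]
χ² = (14−34.50)²/34.50 + (38−46.00)²/46.00 + (40−11.50)²/11.50 = 84.2029
df = 2
p-value (upper-tail) = 0.00000
At α=0.1: p < α → reject H₀

reject H₀: yes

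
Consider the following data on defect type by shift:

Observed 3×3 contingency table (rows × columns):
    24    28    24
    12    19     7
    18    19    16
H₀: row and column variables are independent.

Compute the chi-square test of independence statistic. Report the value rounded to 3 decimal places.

test statistic = 3.112

Row totals [76, 38, 53], col totals [54, 66, 47], n=167
χ² = (24−24.57)²/24.57 + (28−30.04)²/30.04 + (24−21.39)²/21.39 + (12−12.29)²/12.29 + (19−15.02)²/15.02 + (7−10.69)²/10.69 + (18−17.14)²/17.14 + (19−20.95)²/20.95 + (16−14.92)²/14.92 = 3.1120
df = 4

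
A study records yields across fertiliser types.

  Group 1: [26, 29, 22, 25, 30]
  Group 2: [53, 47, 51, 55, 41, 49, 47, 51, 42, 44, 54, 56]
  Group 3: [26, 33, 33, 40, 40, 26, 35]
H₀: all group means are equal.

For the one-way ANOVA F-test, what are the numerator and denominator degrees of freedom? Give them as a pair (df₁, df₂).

k = 3 groups, N = 24 total
df = (k−1, N−k) = (3−1, 24−3) = (2, 21)

degrees of freedom = [2, 21]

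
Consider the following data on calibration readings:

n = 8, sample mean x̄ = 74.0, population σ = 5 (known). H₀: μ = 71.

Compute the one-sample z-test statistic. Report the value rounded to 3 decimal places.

test statistic = 1.697

SE = σ/√n = 5/√8 = 1.7678
z = (x̄−μ₀)/SE = (74.0−71)/1.7678 = 1.6971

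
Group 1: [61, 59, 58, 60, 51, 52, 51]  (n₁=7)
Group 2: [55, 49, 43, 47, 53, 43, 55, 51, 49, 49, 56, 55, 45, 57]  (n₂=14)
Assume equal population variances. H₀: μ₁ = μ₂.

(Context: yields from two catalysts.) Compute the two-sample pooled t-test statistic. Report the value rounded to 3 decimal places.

test statistic = 2.523

x̄₁=56.000, s₁=4.472, n₁=7
x̄₂=50.500, s₂=4.816, n₂=14
s_p² = [6·4.472² + 13·4.816²]/19 = 22.1842
SE = √(s_p²·(1/7+1/14)) = 2.1803
t = (56.000−50.500)/2.1803 = 2.5226
df = 19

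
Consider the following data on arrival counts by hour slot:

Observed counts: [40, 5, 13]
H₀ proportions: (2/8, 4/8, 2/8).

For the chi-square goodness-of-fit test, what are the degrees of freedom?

df = k − 1 = 3 − 1 = 2

degrees of freedom = 2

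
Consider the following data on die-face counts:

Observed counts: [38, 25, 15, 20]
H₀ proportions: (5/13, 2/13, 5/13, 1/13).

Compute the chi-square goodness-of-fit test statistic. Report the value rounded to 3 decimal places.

n = 98; E_i = n·p_i = [37.69, 15.08, 37.69, 7.54]
χ² = (38−37.69)²/37.69 + (25−15.08)²/15.08 + (15−37.69)²/37.69 + (20−7.54)²/7.54 = 40.7949
df = 3

test statistic = 40.795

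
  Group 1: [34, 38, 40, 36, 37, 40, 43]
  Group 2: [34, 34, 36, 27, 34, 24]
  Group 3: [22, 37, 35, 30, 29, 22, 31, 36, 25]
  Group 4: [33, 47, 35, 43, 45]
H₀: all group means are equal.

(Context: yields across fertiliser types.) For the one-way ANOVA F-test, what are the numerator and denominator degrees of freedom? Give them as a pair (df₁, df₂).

degrees of freedom = [3, 23]

k = 4 groups, N = 27 total
df = (k−1, N−k) = (4−1, 27−4) = (3, 23)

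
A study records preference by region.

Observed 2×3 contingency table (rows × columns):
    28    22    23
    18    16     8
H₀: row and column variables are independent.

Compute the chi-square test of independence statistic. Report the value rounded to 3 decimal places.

test statistic = 2.181

Row totals [73, 42], col totals [46, 38, 31], n=115
χ² = (28−29.20)²/29.20 + (22−24.12)²/24.12 + (23−19.68)²/19.68 + (18−16.80)²/16.80 + (16−13.88)²/13.88 + (8−11.32)²/11.32 = 2.1813
df = 2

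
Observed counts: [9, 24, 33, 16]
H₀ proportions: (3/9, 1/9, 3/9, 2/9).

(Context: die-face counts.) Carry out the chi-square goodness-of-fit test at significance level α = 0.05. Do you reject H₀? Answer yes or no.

n = 82; E_i = n·p_i = [27.33, 9.11, 27.33, 18.22]
χ² = (9−27.33)²/27.33 + (24−9.11)²/9.11 + (33−27.33)²/27.33 + (16−18.22)²/18.22 = 38.0732
df = 3
p-value (upper-tail) = 0.00000
At α=0.05: p < α → reject H₀

reject H₀: yes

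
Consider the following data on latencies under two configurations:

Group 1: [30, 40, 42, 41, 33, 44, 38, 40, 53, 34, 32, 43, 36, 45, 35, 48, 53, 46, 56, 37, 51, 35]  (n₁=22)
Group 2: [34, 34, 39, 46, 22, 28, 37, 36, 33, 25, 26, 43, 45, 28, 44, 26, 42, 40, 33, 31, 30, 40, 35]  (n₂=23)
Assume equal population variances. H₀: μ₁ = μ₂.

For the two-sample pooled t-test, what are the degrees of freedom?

df = n₁ + n₂ − 2 = 22 + 23 − 2 = 43

degrees of freedom = 43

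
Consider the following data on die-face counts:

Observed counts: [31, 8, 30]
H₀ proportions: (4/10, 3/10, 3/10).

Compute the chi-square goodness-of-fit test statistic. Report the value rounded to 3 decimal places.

test statistic = 12.389

n = 69; E_i = n·p_i = [27.60, 20.70, 20.70]
χ² = (31−27.60)²/27.60 + (8−20.70)²/20.70 + (30−20.70)²/20.70 = 12.3889
df = 2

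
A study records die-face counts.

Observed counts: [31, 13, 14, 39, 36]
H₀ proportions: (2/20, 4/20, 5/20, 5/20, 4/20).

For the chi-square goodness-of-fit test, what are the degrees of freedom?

df = k − 1 = 5 − 1 = 4

degrees of freedom = 4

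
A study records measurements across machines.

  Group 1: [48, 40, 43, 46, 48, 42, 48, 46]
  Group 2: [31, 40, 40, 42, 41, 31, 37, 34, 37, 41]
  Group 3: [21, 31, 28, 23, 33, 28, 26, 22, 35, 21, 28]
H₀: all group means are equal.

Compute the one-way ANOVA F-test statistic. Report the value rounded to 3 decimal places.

test statistic = 45.481

Group means [45.12, 37.40, 26.91], grand mean 35.552
SSB = Σnᵢ(x̄ᵢ−x̄)² = 1588.988; SSW = ΣΣ(x−x̄ᵢ)² = 454.184
MSB = 1588.988/2 = 794.4942; MSW = 454.184/26 = 17.4686
F = MSB/MSW = 45.4812
df = (2, 26)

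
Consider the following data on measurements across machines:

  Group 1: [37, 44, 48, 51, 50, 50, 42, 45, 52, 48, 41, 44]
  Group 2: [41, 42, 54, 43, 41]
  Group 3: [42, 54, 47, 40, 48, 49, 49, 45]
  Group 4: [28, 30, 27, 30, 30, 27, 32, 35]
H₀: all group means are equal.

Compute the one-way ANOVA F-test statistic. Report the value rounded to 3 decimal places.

test statistic = 28.094

Group means [46.00, 44.20, 46.75, 29.88], grand mean 42.000
SSB = Σnᵢ(x̄ᵢ−x̄)² = 1572.825; SSW = ΣΣ(x−x̄ᵢ)² = 541.175
MSB = 1572.825/3 = 524.2750; MSW = 541.175/29 = 18.6612
F = MSB/MSW = 28.0944
df = (3, 29)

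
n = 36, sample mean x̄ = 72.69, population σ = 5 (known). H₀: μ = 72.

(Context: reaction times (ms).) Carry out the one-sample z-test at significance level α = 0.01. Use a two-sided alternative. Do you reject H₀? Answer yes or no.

SE = σ/√n = 5/√36 = 0.8333
z = (x̄−μ₀)/SE = (72.69−72)/0.8333 = 0.8280
p-value (two-sided) = 0.40767
At α=0.01: p ≥ α → fail to reject H₀

reject H₀: no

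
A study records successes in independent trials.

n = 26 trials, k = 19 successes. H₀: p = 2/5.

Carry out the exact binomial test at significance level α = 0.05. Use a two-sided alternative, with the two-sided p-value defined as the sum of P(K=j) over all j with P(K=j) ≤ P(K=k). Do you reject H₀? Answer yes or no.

Exact binomial: n=26, k=19, p₀=2/5=0.4000
P(X=j) = C(n,j)·p₀^j·(1−p₀)^(n−j); p = Σ P(X=j) over j with P(X=j) ≤ P(X=19)
p-value (two-sided) = 0.00093
At α=0.05: p < α → reject H₀

reject H₀: yes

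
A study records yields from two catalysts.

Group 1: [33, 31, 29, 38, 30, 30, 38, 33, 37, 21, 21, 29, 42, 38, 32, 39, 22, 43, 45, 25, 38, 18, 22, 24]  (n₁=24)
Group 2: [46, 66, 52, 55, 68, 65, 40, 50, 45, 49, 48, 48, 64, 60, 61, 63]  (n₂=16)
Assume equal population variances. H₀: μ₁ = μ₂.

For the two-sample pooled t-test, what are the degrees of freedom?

df = n₁ + n₂ − 2 = 24 + 16 − 2 = 38

degrees of freedom = 38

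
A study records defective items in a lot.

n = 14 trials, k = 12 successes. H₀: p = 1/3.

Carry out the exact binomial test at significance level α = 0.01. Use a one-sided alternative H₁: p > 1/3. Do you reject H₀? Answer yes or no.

Exact binomial: n=14, k=12, p₀=1/3=0.3333
P(X≥12) from Σ C(n,i)·p₀^i·(1−p₀)^(n−i)
p-value (one-sided, H₁ greater) = 0.00008
At α=0.01: p < α → reject H₀

reject H₀: yes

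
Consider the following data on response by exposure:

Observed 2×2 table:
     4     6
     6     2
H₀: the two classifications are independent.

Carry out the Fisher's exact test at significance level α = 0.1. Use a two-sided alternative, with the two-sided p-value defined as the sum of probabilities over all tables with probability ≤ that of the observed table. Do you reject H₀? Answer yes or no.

reject H₀: no

Margins: r₁=10, r₂=8, c₁=10, c₂=8, n=18
p_obs = C(10,4)·C(8,6)/C(18,10); sum pmf over tables with pmf ≤ p_obs
p-value (two-sided) = 0.18799
At α=0.1: p ≥ α → fail to reject H₀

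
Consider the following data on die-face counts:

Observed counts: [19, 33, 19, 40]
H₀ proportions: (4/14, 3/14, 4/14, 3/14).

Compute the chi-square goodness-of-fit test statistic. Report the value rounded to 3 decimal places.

n = 111; E_i = n·p_i = [31.71, 23.79, 31.71, 23.79]
χ² = (19−31.71)²/31.71 + (33−23.79)²/23.79 + (19−31.71)²/31.71 + (40−23.79)²/23.79 = 24.8168
df = 3

test statistic = 24.817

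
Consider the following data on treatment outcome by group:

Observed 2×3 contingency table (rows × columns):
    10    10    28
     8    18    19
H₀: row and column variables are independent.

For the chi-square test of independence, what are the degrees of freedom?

degrees of freedom = 2

df = (r−1)(c−1) = (2−1)·(3−1) = 2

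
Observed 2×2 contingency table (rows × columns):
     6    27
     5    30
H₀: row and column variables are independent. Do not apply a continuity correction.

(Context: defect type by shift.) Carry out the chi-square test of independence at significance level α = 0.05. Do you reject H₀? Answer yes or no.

reject H₀: no

Row totals [33, 35], col totals [11, 57], n=68
χ² = (6−5.34)²/5.34 + (27−27.66)²/27.66 + (5−5.66)²/5.66 + (30−29.34)²/29.34 = 0.1901
df = 1
p-value (upper-tail) = 0.66280
At α=0.05: p ≥ α → fail to reject H₀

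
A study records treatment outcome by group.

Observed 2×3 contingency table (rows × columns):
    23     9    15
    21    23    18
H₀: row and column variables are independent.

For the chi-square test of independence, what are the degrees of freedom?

df = (r−1)(c−1) = (2−1)·(3−1) = 2

degrees of freedom = 2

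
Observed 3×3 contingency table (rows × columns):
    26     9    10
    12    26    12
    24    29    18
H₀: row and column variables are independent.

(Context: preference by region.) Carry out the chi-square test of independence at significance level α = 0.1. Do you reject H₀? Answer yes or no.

reject H₀: yes

Row totals [45, 50, 71], col totals [62, 64, 40], n=166
χ² = (26−16.81)²/16.81 + (9−17.35)²/17.35 + (10−10.84)²/10.84 + (12−18.67)²/18.67 + (26−19.28)²/19.28 + (12−12.05)²/12.05 + (24−26.52)²/26.52 + (29−27.37)²/27.37 + (18−17.11)²/17.11 = 14.2244
df = 4
p-value (upper-tail) = 0.00661
At α=0.1: p < α → reject H₀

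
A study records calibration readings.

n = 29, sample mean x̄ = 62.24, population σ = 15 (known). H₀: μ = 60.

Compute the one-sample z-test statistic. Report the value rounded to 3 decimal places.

test statistic = 0.804

SE = σ/√n = 15/√29 = 2.7854
z = (x̄−μ₀)/SE = (62.24−60)/2.7854 = 0.8042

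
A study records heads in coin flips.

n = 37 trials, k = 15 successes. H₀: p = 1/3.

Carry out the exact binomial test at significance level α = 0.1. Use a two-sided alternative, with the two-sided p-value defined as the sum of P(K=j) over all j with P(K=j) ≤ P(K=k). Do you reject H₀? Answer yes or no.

Exact binomial: n=37, k=15, p₀=1/3=0.3333
P(X=j) = C(n,j)·p₀^j·(1−p₀)^(n−j); p = Σ P(X=j) over j with P(X=j) ≤ P(X=15)
p-value (two-sided) = 0.38420
At α=0.1: p ≥ α → fail to reject H₀

reject H₀: no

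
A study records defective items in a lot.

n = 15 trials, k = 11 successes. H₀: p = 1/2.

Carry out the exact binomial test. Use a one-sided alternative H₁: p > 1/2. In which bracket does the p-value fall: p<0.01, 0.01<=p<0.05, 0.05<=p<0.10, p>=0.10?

p-value bracket: 0.05<=p<0.10

Exact binomial: n=15, k=11, p₀=1/2=0.5000
P(X≥11) from Σ C(n,i)·p₀^i·(1−p₀)^(n−i)
p-value (one-sided, H₁ greater) = 0.05923
→ bracket: 0.05<=p<0.10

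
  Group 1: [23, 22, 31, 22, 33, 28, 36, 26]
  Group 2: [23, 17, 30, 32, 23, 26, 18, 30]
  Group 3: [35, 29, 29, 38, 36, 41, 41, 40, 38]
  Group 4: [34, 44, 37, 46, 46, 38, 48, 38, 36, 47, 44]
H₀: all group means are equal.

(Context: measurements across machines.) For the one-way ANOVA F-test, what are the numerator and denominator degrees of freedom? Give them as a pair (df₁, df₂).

k = 4 groups, N = 36 total
df = (k−1, N−k) = (4−1, 36−4) = (3, 32)

degrees of freedom = [3, 32]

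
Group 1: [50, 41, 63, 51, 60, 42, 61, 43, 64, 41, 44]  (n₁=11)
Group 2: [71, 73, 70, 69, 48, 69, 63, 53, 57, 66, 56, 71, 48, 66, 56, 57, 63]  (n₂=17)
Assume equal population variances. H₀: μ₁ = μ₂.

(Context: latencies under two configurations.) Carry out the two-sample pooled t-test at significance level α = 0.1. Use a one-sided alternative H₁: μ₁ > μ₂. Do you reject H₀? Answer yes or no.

x̄₁=50.909, s₁=9.428, n₁=11
x̄₂=62.118, s₂=8.192, n₂=17
s_p² = [10·9.428² + 16·8.192²]/26 = 75.4875
SE = √(s_p²·(1/11+1/17)) = 3.3620
t = (50.909−62.118)/3.3620 = -3.3339
df = 26
p-value (one-sided, H₁ greater) = 0.99871
At α=0.1: p ≥ α → fail to reject H₀

reject H₀: no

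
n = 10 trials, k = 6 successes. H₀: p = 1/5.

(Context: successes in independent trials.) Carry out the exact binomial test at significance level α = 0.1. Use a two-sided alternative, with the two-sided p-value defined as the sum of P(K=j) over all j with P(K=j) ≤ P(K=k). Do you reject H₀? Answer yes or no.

reject H₀: yes

Exact binomial: n=10, k=6, p₀=1/5=0.2000
P(X=j) = C(n,j)·p₀^j·(1−p₀)^(n−j); p = Σ P(X=j) over j with P(X=j) ≤ P(X=6)
p-value (two-sided) = 0.00637
At α=0.1: p < α → reject H₀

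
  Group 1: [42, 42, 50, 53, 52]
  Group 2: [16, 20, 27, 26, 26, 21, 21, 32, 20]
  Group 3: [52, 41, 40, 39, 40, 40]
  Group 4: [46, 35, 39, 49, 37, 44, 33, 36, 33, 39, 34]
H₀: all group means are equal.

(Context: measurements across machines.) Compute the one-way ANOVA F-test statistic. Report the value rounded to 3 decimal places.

Group means [47.80, 23.22, 42.00, 38.64], grand mean 36.290
SSB = Σnᵢ(x̄ᵢ−x̄)² = 2455.486; SSW = ΣΣ(x−x̄ᵢ)² = 726.901
MSB = 2455.486/3 = 818.4954; MSW = 726.901/27 = 26.9223
F = MSB/MSW = 30.4022
df = (3, 27)

test statistic = 30.402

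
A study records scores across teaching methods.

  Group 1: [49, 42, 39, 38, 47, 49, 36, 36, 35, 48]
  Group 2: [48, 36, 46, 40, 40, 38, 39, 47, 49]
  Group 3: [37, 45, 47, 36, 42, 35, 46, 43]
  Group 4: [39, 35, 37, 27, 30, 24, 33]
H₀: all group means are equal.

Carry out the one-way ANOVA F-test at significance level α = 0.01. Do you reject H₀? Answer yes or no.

reject H₀: yes

Group means [41.90, 42.56, 41.38, 32.14], grand mean 39.941
SSB = Σnᵢ(x̄ᵢ−x̄)² = 542.028; SSW = ΣΣ(x−x̄ᵢ)² = 831.854
MSB = 542.028/3 = 180.6760; MSW = 831.854/30 = 27.7285
F = MSB/MSW = 6.5159
df = (3, 30)
p-value (upper-tail) = 0.00159
At α=0.01: p < α → reject H₀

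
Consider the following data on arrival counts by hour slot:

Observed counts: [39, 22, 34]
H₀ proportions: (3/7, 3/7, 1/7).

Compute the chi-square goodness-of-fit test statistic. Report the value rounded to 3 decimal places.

n = 95; E_i = n·p_i = [40.71, 40.71, 13.57]
χ² = (39−40.71)²/40.71 + (22−40.71)²/40.71 + (34−13.57)²/13.57 = 39.4246
df = 2

test statistic = 39.425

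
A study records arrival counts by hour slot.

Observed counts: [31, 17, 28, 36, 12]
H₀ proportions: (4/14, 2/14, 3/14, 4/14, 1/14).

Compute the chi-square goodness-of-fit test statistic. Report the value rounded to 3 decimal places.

test statistic = 1.784

n = 124; E_i = n·p_i = [35.43, 17.71, 26.57, 35.43, 8.86]
χ² = (31−35.43)²/35.43 + (17−17.71)²/17.71 + (28−26.57)²/26.57 + (36−35.43)²/35.43 + (12−8.86)²/8.86 = 1.7836
df = 4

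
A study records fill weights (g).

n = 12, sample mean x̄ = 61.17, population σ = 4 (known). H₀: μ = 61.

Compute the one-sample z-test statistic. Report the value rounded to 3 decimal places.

test statistic = 0.147

SE = σ/√n = 4/√12 = 1.1547
z = (x̄−μ₀)/SE = (61.17−61)/1.1547 = 0.1472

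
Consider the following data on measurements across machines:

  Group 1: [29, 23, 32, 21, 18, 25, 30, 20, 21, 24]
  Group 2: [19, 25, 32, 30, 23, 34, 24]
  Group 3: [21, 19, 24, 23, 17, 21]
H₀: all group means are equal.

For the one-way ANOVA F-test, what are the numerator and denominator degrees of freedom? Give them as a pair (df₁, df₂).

degrees of freedom = [2, 20]

k = 3 groups, N = 23 total
df = (k−1, N−k) = (3−1, 23−3) = (2, 20)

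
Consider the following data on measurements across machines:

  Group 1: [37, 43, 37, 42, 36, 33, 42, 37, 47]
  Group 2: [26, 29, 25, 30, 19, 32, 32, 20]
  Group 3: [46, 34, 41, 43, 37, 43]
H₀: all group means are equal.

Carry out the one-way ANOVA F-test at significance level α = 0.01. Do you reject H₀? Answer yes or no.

Group means [39.33, 26.62, 40.67], grand mean 35.261
SSB = Σnᵢ(x̄ᵢ−x̄)² = 921.226; SSW = ΣΣ(x−x̄ᵢ)² = 431.208
MSB = 921.226/2 = 460.6132; MSW = 431.208/20 = 21.5604
F = MSB/MSW = 21.3638
df = (2, 20)
p-value (upper-tail) = 0.00001
At α=0.01: p < α → reject H₀

reject H₀: yes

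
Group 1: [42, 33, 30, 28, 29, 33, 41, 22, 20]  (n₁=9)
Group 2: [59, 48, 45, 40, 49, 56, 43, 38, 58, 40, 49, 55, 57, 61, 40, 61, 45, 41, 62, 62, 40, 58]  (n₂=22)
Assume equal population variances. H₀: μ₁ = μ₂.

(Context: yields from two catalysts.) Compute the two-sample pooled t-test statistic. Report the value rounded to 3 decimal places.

x̄₁=30.889, s₁=7.457, n₁=9
x̄₂=50.318, s₂=8.665, n₂=22
s_p² = [8·7.457² + 21·8.665²]/29 = 69.7125
SE = √(s_p²·(1/9+1/22)) = 3.3037
t = (30.889−50.318)/3.3037 = -5.8810
df = 29

test statistic = -5.881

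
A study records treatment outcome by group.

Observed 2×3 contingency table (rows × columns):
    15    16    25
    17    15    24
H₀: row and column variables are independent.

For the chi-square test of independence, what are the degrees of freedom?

df = (r−1)(c−1) = (2−1)·(3−1) = 2

degrees of freedom = 2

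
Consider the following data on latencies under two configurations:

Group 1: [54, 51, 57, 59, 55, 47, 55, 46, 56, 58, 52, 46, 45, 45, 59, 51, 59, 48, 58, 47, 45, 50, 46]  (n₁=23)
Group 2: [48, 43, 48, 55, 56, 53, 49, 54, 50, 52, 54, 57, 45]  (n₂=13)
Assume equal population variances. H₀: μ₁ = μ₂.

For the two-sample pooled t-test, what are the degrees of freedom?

df = n₁ + n₂ − 2 = 23 + 13 − 2 = 34

degrees of freedom = 34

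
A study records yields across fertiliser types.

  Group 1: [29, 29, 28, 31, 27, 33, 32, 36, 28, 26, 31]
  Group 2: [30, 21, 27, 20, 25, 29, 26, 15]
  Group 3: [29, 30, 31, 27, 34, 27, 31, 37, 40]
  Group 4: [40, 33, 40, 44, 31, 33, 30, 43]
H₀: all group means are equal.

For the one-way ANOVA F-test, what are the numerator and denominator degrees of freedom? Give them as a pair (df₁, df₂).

k = 4 groups, N = 36 total
df = (k−1, N−k) = (4−1, 36−4) = (3, 32)

degrees of freedom = [3, 32]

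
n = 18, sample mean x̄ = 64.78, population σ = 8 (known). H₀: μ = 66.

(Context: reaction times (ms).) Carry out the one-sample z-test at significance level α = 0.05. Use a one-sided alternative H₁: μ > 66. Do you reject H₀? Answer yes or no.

reject H₀: no

SE = σ/√n = 8/√18 = 1.8856
z = (x̄−μ₀)/SE = (64.78−66)/1.8856 = -0.6470
p-value (one-sided, H₁ greater) = 0.74118
At α=0.05: p ≥ α → fail to reject H₀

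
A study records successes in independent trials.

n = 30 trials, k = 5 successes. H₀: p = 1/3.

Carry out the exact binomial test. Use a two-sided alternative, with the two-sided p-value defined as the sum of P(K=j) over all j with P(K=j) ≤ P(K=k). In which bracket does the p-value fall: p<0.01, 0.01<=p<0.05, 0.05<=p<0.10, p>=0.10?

Exact binomial: n=30, k=5, p₀=1/3=0.3333
P(X=j) = C(n,j)·p₀^j·(1−p₀)^(n−j); p = Σ P(X=j) over j with P(X=j) ≤ P(X=5)
p-value (two-sided) = 0.05425
→ bracket: 0.05<=p<0.10

p-value bracket: 0.05<=p<0.10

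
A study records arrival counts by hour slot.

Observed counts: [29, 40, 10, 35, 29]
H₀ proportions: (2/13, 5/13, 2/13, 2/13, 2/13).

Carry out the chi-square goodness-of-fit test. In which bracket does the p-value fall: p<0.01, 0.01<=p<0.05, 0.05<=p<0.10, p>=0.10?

n = 143; E_i = n·p_i = [22.00, 55.00, 22.00, 22.00, 22.00]
χ² = (29−22.00)²/22.00 + (40−55.00)²/55.00 + (10−22.00)²/22.00 + (35−22.00)²/22.00 + (29−22.00)²/22.00 = 22.7727
df = 4
p-value (upper-tail) = 0.00014
→ bracket: p<0.01

p-value bracket: p<0.01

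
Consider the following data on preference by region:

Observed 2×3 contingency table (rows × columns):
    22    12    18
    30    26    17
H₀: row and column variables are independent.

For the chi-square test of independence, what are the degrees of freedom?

df = (r−1)(c−1) = (2−1)·(3−1) = 2

degrees of freedom = 2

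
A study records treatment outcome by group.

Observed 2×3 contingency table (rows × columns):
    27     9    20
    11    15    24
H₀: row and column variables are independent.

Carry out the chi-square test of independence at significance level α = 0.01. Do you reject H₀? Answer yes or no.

Row totals [56, 50], col totals [38, 24, 44], n=106
χ² = (27−20.08)²/20.08 + (9−12.68)²/12.68 + (20−23.25)²/23.25 + (11−17.92)²/17.92 + (15−11.32)²/11.32 + (24−20.75)²/20.75 = 8.2874
df = 2
p-value (upper-tail) = 0.01586
At α=0.01: p ≥ α → fail to reject H₀

reject H₀: no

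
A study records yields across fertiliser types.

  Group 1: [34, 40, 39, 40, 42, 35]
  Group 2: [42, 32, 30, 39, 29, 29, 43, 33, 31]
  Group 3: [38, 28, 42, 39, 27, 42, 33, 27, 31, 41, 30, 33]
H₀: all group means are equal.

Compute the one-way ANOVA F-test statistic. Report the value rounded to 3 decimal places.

test statistic = 1.387

Group means [38.33, 34.22, 34.25], grand mean 35.148
SSB = Σnᵢ(x̄ᵢ−x̄)² = 78.269; SSW = ΣΣ(x−x̄ᵢ)² = 677.139
MSB = 78.269/2 = 39.1343; MSW = 677.139/24 = 28.2141
F = MSB/MSW = 1.3870
df = (2, 24)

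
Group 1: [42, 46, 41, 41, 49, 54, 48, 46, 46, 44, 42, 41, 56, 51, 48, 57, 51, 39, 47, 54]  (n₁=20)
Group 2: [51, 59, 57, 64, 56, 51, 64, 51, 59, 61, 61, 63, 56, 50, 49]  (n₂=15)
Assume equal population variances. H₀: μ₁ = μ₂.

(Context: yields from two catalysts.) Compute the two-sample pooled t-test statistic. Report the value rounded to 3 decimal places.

x̄₁=47.150, s₁=5.383, n₁=20
x̄₂=56.800, s₂=5.321, n₂=15
s_p² = [19·5.383² + 14·5.321²]/33 = 28.6955
SE = √(s_p²·(1/20+1/15)) = 1.8297
t = (47.150−56.800)/1.8297 = -5.2741
df = 33

test statistic = -5.274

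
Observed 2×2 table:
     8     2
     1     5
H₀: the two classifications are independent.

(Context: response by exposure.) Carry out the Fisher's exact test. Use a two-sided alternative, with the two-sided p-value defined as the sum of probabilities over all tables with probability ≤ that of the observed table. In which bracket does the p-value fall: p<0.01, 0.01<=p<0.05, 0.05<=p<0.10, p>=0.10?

Margins: r₁=10, r₂=6, c₁=9, c₂=7, n=16
p_obs = C(10,8)·C(6,1)/C(16,9); sum pmf over tables with pmf ≤ p_obs
p-value (two-sided) = 0.03497
→ bracket: 0.01<=p<0.05

p-value bracket: 0.01<=p<0.05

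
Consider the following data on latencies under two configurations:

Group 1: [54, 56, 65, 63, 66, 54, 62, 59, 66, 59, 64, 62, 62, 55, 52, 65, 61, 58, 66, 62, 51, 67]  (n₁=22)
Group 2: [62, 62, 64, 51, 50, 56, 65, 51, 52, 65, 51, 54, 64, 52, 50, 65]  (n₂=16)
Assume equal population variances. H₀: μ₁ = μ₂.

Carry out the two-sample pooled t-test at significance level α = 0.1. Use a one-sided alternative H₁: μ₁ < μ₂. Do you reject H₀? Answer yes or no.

reject H₀: no

x̄₁=60.409, s₁=4.925, n₁=22
x̄₂=57.125, s₂=6.355, n₂=16
s_p² = [21·4.925² + 15·6.355²]/36 = 30.9741
SE = √(s_p²·(1/22+1/16)) = 1.8286
t = (60.409−57.125)/1.8286 = 1.7960
df = 36
p-value (one-sided, H₁ less) = 0.95955
At α=0.1: p ≥ α → fail to reject H₀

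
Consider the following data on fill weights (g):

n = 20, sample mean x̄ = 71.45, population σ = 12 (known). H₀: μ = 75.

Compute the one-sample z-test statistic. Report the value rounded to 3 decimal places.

test statistic = -1.323

SE = σ/√n = 12/√20 = 2.6833
z = (x̄−μ₀)/SE = (71.45−75)/2.6833 = -1.3230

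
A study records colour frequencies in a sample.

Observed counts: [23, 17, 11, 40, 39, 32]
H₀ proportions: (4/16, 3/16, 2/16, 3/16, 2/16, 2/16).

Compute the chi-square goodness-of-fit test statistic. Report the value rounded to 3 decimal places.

n = 162; E_i = n·p_i = [40.50, 30.38, 20.25, 30.38, 20.25, 20.25]
χ² = (23−40.50)²/40.50 + (17−30.38)²/30.38 + (11−20.25)²/20.25 + (40−30.38)²/30.38 + (39−20.25)²/20.25 + (32−20.25)²/20.25 = 44.9053
df = 5

test statistic = 44.905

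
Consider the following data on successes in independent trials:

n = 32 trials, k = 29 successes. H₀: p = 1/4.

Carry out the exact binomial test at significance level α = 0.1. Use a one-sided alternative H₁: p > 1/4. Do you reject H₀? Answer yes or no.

Exact binomial: n=32, k=29, p₀=1/4=0.2500
P(X≥29) from Σ C(n,i)·p₀^i·(1−p₀)^(n−i)
p-value (one-sided, H₁ greater) = 0.00000
At α=0.1: p < α → reject H₀

reject H₀: yes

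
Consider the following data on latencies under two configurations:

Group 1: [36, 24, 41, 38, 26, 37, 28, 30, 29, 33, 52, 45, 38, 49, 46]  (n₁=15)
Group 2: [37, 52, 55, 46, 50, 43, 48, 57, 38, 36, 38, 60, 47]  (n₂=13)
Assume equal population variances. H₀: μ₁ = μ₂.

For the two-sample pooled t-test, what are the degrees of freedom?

df = n₁ + n₂ − 2 = 15 + 13 − 2 = 26

degrees of freedom = 26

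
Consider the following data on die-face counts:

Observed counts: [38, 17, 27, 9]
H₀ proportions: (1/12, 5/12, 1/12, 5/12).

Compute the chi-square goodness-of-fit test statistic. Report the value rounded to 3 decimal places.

n = 91; E_i = n·p_i = [7.58, 37.92, 7.58, 37.92]
χ² = (38−7.58)²/7.58 + (17−37.92)²/37.92 + (27−7.58)²/7.58 + (9−37.92)²/37.92 = 205.3077
df = 3

test statistic = 205.308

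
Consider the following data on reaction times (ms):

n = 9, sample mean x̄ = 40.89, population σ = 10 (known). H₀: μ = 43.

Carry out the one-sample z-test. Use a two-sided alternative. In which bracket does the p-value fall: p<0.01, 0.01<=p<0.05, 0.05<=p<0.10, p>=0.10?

p-value bracket: p>=0.10

SE = σ/√n = 10/√9 = 3.3333
z = (x̄−μ₀)/SE = (40.89−43)/3.3333 = -0.6330
p-value (two-sided) = 0.52673
→ bracket: p>=0.10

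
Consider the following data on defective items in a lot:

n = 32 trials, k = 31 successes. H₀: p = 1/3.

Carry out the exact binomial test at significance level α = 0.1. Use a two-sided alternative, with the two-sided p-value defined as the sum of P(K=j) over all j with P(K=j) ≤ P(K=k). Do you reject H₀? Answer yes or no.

Exact binomial: n=32, k=31, p₀=1/3=0.3333
P(X=j) = C(n,j)·p₀^j·(1−p₀)^(n−j); p = Σ P(X=j) over j with P(X=j) ≤ P(X=31)
p-value (two-sided) = 0.00000
At α=0.1: p < α → reject H₀

reject H₀: yes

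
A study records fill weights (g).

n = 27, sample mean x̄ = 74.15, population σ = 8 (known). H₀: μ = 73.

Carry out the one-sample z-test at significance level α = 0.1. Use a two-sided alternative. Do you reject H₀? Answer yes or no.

reject H₀: no

SE = σ/√n = 8/√27 = 1.5396
z = (x̄−μ₀)/SE = (74.15−73)/1.5396 = 0.7469
p-value (two-sided) = 0.45510
At α=0.1: p ≥ α → fail to reject H₀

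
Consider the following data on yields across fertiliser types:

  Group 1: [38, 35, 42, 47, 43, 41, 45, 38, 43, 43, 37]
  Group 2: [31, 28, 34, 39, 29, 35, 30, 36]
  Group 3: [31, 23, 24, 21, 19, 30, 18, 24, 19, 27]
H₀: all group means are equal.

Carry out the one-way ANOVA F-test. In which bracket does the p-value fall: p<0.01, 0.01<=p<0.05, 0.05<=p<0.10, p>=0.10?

Group means [41.09, 32.75, 23.60], grand mean 32.759
SSB = Σnᵢ(x̄ᵢ−x̄)² = 1602.501; SSW = ΣΣ(x−x̄ᵢ)² = 426.809
MSB = 1602.501/2 = 801.2506; MSW = 426.809/26 = 16.4157
F = MSB/MSW = 48.8099
df = (2, 26)
p-value (upper-tail) = 0.00000
→ bracket: p<0.01

p-value bracket: p<0.01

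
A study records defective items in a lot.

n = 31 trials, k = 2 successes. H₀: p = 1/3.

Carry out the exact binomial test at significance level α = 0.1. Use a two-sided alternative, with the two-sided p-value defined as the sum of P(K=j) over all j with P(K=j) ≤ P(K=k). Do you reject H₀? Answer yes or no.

Exact binomial: n=31, k=2, p₀=1/3=0.3333
P(X=j) = C(n,j)·p₀^j·(1−p₀)^(n−j); p = Σ P(X=j) over j with P(X=j) ≤ P(X=2)
p-value (two-sided) = 0.00084
At α=0.1: p < α → reject H₀

reject H₀: yes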